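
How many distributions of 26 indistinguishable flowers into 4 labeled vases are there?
C(26+4-1, 4-1) = C(29, 3) = 3654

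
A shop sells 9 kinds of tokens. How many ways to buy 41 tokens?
C(41+9-1, 9-1) = C(49, 8) = 450978066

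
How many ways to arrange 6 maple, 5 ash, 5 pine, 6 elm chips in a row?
22! / (6! × 5! × 5! × 6!) = 150570227808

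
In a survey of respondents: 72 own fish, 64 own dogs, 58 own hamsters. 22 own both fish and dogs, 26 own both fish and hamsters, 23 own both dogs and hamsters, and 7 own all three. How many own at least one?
|A∪B∪C| = 72+64+58-22-26-23+7 = 130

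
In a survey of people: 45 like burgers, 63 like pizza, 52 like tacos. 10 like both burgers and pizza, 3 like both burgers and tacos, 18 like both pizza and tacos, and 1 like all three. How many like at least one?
|A∪B∪C| = 45+63+52-10-3-18+1 = 130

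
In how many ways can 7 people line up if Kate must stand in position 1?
Fix one position: (7-1)! = 720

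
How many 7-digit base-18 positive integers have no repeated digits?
First digit: 17 choices (nonzero). Then descending: 17 × 17 × 16 × 15 × 14 × 13 × 12 = 151482240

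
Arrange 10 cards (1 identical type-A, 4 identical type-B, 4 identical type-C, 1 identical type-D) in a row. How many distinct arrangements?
10! / (1! × 4! × 4! × 1!) = 6300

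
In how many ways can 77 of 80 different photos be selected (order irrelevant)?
C(80,77) = 80!/(77!×3!) = 82160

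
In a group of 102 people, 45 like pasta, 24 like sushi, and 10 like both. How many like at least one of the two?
|A∪B| = |A| + |B| - |A∩B| = 45 + 24 - 10 = 59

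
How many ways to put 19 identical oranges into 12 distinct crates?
C(19+12-1, 12-1) = C(30, 11) = 54627300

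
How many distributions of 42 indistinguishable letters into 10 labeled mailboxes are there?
C(42+10-1, 10-1) = C(51, 9) = 3042312350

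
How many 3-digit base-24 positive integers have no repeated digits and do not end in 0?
Last digit: 23 nonzero choices. First digit: 22 (nonzero, ≠last). Middle 1: P(22,1) = 22. Total = 11132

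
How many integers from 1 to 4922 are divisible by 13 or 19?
⌊4922/13⌋ + ⌊4922/19⌋ - ⌊4922/247⌋ = 378 + 259 - 19 = 618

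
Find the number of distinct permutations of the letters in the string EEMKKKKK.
8! / (2! × 1! × 5!) = 168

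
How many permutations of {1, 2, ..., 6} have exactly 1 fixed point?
Choose the 1 fixed point C(6,1) = 6, derange the rest: !5 = Σ_{j=0}^{5} (-1)^j·5!/j! = 120 - 120 + 60 - 20 + 5 - 1 = 44. Product = 6 × 44 = 264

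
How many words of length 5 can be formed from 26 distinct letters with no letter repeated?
P(26,5) = 26!/(26-5)! = 7893600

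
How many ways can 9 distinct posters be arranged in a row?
9! = 362880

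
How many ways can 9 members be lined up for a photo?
9! = 362880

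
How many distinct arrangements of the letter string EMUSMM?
6! / (1! × 1! × 1! × 3!) = 120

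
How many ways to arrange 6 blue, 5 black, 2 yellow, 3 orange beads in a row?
16! / (6! × 5! × 2! × 3!) = 20180160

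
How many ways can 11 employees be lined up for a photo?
11! = 39916800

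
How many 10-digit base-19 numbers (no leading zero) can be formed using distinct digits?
First digit: 18 choices (nonzero). Then descending: 18 × 18 × 17 × 16 × 15 × 14 × 13 × 12 × 11 × 10 = 317578060800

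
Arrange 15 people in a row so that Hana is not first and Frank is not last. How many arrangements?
By inclusion-exclusion: 15! - 2×(15-1)! + (15-2)! = 1307674368000 - 174356582400 + 6227020800 = 1139544806400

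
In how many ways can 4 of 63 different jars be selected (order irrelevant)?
C(63,4) = 63!/(4!×59!) = 595665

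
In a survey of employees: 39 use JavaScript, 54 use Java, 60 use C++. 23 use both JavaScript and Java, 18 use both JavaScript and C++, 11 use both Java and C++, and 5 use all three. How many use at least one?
|A∪B∪C| = 39+54+60-23-18-11+5 = 106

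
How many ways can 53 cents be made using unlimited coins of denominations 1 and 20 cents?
Coefficient of x^53 in 1/(1-x^1) · 1/(1-x^20). Use j coins of 20 for j = 0..⌊53/20⌋ = 2, the rest in 1s: 2 + 1 = 3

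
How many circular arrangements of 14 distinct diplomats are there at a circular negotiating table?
Circular: fix one position, arrange the rest. (14-1)! = 6227020800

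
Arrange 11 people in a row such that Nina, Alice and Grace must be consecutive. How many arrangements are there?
Treat the 3 as one block: (11-3+1)! × 3! = 362880 × 6 = 2177280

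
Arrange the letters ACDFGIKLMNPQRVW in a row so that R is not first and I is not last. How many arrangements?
By inclusion-exclusion: 15! - 2×(15-1)! + (15-2)! = 1307674368000 - 174356582400 + 6227020800 = 1139544806400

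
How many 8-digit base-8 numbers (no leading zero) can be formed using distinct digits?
First digit: 7 choices (nonzero). Then descending: 7 × 7 × 6 × 5 × 4 × 3 × 2 × 1 = 35280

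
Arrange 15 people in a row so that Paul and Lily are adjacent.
Treat as block: (15-1)! × 2! = 87178291200 × 2 = 174356582400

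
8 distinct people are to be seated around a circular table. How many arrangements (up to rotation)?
Circular: fix one position, arrange the rest. (8-1)! = 5040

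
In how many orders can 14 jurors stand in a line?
14! = 87178291200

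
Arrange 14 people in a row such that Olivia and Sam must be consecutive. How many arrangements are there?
Treat the 2 as one block: (14-2+1)! × 2! = 6227020800 × 2 = 12454041600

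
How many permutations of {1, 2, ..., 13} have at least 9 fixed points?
Exactly j fixed points: C(13,j)·!(13-j); sum over j ≥ 9 (derangement numbers via !m = (m-1)·(!(m-1) + !(m-2)): !0..!4 = 1, 0, 1, 2, 9). Σ_{j=9}^{13} C(13,j)·!(13-j) = C(13,9)·!4 + C(13,10)·!3 + C(13,11)·!2 + C(13,12)·!1 + C(13,13)·!0 = 715·9 + 286·2 + 78·1 + 13·0 + 1·1 = 7086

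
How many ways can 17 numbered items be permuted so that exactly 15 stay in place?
Choose the 15 fixed points C(17,15) = 136, derange the rest: !2 = Σ_{j=0}^{2} (-1)^j·2!/j! = 2 - 2 + 1 = 1. Product = 136 × 1 = 136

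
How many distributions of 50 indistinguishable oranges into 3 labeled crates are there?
C(50+3-1, 3-1) = C(52, 2) = 1326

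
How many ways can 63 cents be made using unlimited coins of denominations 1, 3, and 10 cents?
Coefficient of x^63 in 1/(1-x^1) · 1/(1-x^3) · 1/(1-x^10). Case on j = number of 10-cent coins (j = 0..6); remainder r = 63 - 10j is made from {1,3} in ⌊r/3⌋+1 ways. r = 63, 53, 43, 33, 23, 13, 3 → 22 + 18 + 15 + 12 + 8 + 5 + 2 = 82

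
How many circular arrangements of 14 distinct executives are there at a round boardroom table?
Circular: fix one position, arrange the rest. (14-1)! = 6227020800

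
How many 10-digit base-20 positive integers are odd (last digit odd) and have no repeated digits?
Last∈{1,3,5,7,9,11,13,15,17,19}. Last=0: 0. Last nonzero: 10×18×P(18,8) = 317578060800. Total = 317578060800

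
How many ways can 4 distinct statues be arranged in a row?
4! = 24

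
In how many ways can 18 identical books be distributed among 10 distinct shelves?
C(18+10-1, 10-1) = C(27, 9) = 4686825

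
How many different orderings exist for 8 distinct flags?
8! = 40320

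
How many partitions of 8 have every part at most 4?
Let r_j(i) = number of partitions of i into parts ≤ j, for i = 0..8. r_1(i) = 1 for all i; r_j(i) = r_{j-1}(i) + r_j(i-j). Rows j = 2..4: ≤2: 1 1 2 2 3 3 4 4 5; ≤3: 1 1 2 3 4 5 7 8 10; ≤4: 1 1 2 3 5 6 9 11 15. r_4(8) = 15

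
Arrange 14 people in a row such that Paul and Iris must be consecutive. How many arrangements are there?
Treat the 2 as one block: (14-2+1)! × 2! = 6227020800 × 2 = 12454041600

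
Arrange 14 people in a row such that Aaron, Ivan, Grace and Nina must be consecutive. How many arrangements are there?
Treat the 4 as one block: (14-4+1)! × 4! = 39916800 × 24 = 958003200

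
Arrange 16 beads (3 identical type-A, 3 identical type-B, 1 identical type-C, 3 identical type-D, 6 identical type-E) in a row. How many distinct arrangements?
16! / (3! × 3! × 1! × 3! × 6!) = 134534400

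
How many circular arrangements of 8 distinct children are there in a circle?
Circular: fix one position, arrange the rest. (8-1)! = 5040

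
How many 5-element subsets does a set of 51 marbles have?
C(51,5) = 51!/(5!×46!) = 2349060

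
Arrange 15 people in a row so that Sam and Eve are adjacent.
Treat as block: (15-1)! × 2! = 87178291200 × 2 = 174356582400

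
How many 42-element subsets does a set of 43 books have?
C(43,42) = 43!/(42!×1!) = 43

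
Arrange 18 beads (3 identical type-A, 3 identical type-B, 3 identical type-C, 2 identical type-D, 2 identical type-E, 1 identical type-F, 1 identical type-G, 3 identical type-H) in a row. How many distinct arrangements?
18! / (3! × 3! × 3! × 2! × 2! × 1! × 1! × 3!) = 1235025792000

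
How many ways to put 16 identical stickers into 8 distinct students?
C(16+8-1, 8-1) = C(23, 7) = 245157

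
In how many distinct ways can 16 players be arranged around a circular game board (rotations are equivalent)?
Circular: fix one position, arrange the rest. (16-1)! = 1307674368000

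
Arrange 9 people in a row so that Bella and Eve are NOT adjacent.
Total - adjacent = 9! - (9-1)!×2 = 362880 - 80640 = 282240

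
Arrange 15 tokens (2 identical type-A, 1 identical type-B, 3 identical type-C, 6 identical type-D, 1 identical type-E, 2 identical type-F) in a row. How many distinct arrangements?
15! / (2! × 1! × 3! × 6! × 1! × 2!) = 75675600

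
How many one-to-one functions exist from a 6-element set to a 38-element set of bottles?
P(38,6) = 38!/(38-6)! = 1987690320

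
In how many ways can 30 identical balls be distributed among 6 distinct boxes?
C(30+6-1, 6-1) = C(35, 5) = 324632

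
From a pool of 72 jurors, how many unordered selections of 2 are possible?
C(72,2) = 72!/(2!×70!) = 2556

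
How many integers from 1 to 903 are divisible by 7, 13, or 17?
⌊903/7⌋+⌊903/13⌋+⌊903/17⌋ - ⌊903/91⌋-⌊903/119⌋-⌊903/221⌋ + ⌊903/1547⌋ = 129+69+53 - 9-7-4 + 0 = 231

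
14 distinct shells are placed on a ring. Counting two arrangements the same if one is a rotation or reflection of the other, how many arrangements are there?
(14-1)!/2 = 6227020800/2 = 3113510400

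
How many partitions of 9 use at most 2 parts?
By conjugation, equals partitions of 9 into parts ≤ 2. Let r_j(i) = number of partitions of i into parts ≤ j, for i = 0..9. r_1(i) = 1 for all i; r_j(i) = r_{j-1}(i) + r_j(i-j). Rows j = 2..2: ≤2: 1 1 2 2 3 3 4 4 5 5. r_2(9) = 5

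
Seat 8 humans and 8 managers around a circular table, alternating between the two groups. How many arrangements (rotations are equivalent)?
Fix one of the humans: (8-1)! ways for the remaining humans, × 8! ways for the managers = 5040 × 40320 = 203212800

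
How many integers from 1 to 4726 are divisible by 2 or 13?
⌊4726/2⌋ + ⌊4726/13⌋ - ⌊4726/26⌋ = 2363 + 363 - 181 = 2545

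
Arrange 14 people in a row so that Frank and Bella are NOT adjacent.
Total - adjacent = 14! - (14-1)!×2 = 87178291200 - 12454041600 = 74724249600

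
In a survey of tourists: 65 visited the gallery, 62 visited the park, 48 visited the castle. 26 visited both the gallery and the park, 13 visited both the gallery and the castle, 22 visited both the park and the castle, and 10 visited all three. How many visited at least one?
|A∪B∪C| = 65+62+48-26-13-22+10 = 124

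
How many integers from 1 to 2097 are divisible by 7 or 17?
⌊2097/7⌋ + ⌊2097/17⌋ - ⌊2097/119⌋ = 299 + 123 - 17 = 405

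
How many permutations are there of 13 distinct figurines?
13! = 6227020800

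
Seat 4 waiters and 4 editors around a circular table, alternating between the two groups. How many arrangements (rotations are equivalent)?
Fix one of the waiters: (4-1)! ways for the remaining waiters, × 4! ways for the editors = 6 × 24 = 144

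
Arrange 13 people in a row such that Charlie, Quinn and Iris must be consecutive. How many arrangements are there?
Treat the 3 as one block: (13-3+1)! × 3! = 39916800 × 6 = 239500800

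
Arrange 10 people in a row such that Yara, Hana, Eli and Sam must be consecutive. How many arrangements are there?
Treat the 4 as one block: (10-4+1)! × 4! = 5040 × 24 = 120960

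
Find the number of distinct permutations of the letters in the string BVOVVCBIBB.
10! / (1! × 3! × 1! × 1! × 4!) = 25200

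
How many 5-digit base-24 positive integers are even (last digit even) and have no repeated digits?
Last∈{0,2,4,6,8,10,12,14,16,18,20,22}. Last=0: 212520. Last nonzero: 11×22×P(22,3) = 2236080. Total = 2448600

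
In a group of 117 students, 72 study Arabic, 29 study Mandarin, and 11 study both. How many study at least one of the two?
|A∪B| = |A| + |B| - |A∩B| = 72 + 29 - 11 = 90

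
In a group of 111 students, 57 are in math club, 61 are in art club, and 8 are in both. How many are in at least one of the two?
|A∪B| = |A| + |B| - |A∩B| = 57 + 61 - 8 = 110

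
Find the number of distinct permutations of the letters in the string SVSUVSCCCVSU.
12! / (3! × 3! × 4! × 2!) = 277200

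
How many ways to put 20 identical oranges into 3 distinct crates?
C(20+3-1, 3-1) = C(22, 2) = 231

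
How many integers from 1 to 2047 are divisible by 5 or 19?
⌊2047/5⌋ + ⌊2047/19⌋ - ⌊2047/95⌋ = 409 + 107 - 21 = 495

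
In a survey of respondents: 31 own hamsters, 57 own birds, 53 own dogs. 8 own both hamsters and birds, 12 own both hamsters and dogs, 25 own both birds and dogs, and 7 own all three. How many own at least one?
|A∪B∪C| = 31+57+53-8-12-25+7 = 103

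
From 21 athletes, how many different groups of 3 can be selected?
C(21,3) = 21!/(3!×18!) = 1330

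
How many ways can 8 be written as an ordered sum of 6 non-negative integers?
C(8+6-1, 6-1) = C(13, 5) = 1287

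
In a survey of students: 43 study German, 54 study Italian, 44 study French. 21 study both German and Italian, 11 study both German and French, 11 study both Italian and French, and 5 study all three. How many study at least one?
|A∪B∪C| = 43+54+44-21-11-11+5 = 103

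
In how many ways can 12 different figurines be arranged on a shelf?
12! = 479001600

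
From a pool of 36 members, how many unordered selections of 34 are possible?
C(36,34) = 36!/(34!×2!) = 630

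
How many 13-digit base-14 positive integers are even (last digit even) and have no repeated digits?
Last∈{0,2,4,6,8,10,12}. Last=0: 6227020800. Last nonzero: 6×12×P(12,11) = 34488115200. Total = 40715136000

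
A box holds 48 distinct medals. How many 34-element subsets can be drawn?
C(48,34) = 48!/(34!×14!) = 482320623240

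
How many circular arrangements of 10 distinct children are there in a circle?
Circular: fix one position, arrange the rest. (10-1)! = 362880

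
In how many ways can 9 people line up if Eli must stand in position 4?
Fix one position: (9-1)! = 40320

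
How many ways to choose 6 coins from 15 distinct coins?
C(15,6) = 15!/(6!×9!) = 5005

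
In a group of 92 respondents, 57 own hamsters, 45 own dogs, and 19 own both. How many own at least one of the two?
|A∪B| = |A| + |B| - |A∩B| = 57 + 45 - 19 = 83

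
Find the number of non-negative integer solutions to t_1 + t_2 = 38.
C(38+2-1, 2-1) = C(39, 1) = 39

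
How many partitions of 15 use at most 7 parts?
By conjugation, equals partitions of 15 into parts ≤ 7. Let r_j(i) = number of partitions of i into parts ≤ j, for i = 0..15. r_1(i) = 1 for all i; r_j(i) = r_{j-1}(i) + r_j(i-j). Rows j = 2..7: ≤2: 1 1 2 2 3 3 4 4 5 5 6 6 7 7 8 8; ≤3: 1 1 2 3 4 5 7 8 10 12 14 16 19 21 24 27; ≤4: 1 1 2 3 5 6 9 11 15 18 23 27 34 39 47 54; ≤5: 1 1 2 3 5 7 10 13 18 23 30 37 47 57 70 84; ≤6: 1 1 2 3 5 7 11 14 20 26 35 44 58 71 90 110; ≤7: 1 1 2 3 5 7 11 15 21 28 38 49 65 82 105 131. r_7(15) = 131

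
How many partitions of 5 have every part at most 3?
Let r_j(i) = number of partitions of i into parts ≤ j, for i = 0..5. r_1(i) = 1 for all i; r_j(i) = r_{j-1}(i) + r_j(i-j). Rows j = 2..3: ≤2: 1 1 2 2 3 3; ≤3: 1 1 2 3 4 5. r_3(5) = 5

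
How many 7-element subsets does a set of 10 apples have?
C(10,7) = 10!/(7!×3!) = 120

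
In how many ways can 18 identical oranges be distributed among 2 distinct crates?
C(18+2-1, 2-1) = C(19, 1) = 19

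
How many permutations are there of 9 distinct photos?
9! = 362880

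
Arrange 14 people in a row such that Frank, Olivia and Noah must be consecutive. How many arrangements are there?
Treat the 3 as one block: (14-3+1)! × 3! = 479001600 × 6 = 2874009600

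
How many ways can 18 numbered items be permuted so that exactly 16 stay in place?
Choose the 16 fixed points C(18,16) = 153, derange the rest: !2 = Σ_{j=0}^{2} (-1)^j·2!/j! = 2 - 2 + 1 = 1. Product = 153 × 1 = 153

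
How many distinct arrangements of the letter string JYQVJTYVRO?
10! / (2! × 1! × 2! × 2! × 1! × 1! × 1!) = 453600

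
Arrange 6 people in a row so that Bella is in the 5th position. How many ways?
Fix one position: (6-1)! = 120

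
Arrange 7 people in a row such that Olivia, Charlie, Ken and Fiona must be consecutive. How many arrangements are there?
Treat the 4 as one block: (7-4+1)! × 4! = 24 × 24 = 576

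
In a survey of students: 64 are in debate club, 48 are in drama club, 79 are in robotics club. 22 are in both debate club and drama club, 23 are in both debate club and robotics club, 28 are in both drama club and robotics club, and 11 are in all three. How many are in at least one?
|A∪B∪C| = 64+48+79-22-23-28+11 = 129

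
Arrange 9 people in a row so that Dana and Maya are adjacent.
Treat as block: (9-1)! × 2! = 40320 × 2 = 80640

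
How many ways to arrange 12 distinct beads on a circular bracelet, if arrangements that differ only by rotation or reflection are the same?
(12-1)!/2 = 39916800/2 = 19958400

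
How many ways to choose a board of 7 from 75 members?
C(75,7) = 75!/(7!×68!) = 1984829850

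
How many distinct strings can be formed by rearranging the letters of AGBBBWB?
7! / (4! × 1! × 1! × 1!) = 210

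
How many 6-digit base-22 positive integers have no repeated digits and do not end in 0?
Last digit: 21 nonzero choices. First digit: 20 (nonzero, ≠last). Middle 4: P(20,4) = 116280. Total = 48837600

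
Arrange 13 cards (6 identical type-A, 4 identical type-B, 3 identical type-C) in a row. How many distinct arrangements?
13! / (6! × 4! × 3!) = 60060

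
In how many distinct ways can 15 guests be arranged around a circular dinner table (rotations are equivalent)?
Circular: fix one position, arrange the rest. (15-1)! = 87178291200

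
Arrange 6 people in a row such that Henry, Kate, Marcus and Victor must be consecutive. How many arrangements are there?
Treat the 4 as one block: (6-4+1)! × 4! = 6 × 24 = 144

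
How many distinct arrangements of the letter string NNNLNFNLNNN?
11! / (1! × 2! × 8!) = 495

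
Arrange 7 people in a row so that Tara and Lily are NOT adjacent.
Total - adjacent = 7! - (7-1)!×2 = 5040 - 1440 = 3600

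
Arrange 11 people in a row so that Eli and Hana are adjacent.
Treat as block: (11-1)! × 2! = 3628800 × 2 = 7257600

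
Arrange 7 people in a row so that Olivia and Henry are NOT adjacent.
Total - adjacent = 7! - (7-1)!×2 = 5040 - 1440 = 3600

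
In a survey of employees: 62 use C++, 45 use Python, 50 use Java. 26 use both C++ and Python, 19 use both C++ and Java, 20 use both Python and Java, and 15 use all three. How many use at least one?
|A∪B∪C| = 62+45+50-26-19-20+15 = 107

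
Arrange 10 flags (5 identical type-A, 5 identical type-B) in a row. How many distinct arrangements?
10! / (5! × 5!) = 252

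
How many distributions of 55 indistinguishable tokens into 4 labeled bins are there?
C(55+4-1, 4-1) = C(58, 3) = 30856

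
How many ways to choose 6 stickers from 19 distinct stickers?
C(19,6) = 19!/(6!×13!) = 27132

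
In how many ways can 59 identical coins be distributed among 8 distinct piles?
C(59+8-1, 8-1) = C(66, 7) = 778789440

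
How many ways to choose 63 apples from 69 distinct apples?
C(69,63) = 69!/(63!×6!) = 119877472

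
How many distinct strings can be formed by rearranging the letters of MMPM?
4! / (1! × 3!) = 4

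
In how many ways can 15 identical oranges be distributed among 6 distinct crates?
C(15+6-1, 6-1) = C(20, 5) = 15504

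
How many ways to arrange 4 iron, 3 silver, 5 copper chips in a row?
12! / (4! × 3! × 5!) = 27720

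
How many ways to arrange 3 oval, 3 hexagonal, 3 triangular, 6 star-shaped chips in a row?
15! / (3! × 3! × 3! × 6!) = 8408400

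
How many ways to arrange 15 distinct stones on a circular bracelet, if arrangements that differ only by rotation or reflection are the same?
(15-1)!/2 = 87178291200/2 = 43589145600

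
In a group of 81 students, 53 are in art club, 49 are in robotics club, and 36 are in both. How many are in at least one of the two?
|A∪B| = |A| + |B| - |A∩B| = 53 + 49 - 36 = 66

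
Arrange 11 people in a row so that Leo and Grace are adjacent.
Treat as block: (11-1)! × 2! = 3628800 × 2 = 7257600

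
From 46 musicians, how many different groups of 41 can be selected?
C(46,41) = 46!/(41!×5!) = 1370754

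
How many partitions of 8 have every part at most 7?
Let r_j(i) = number of partitions of i into parts ≤ j, for i = 0..8. r_1(i) = 1 for all i; r_j(i) = r_{j-1}(i) + r_j(i-j). Rows j = 2..7: ≤2: 1 1 2 2 3 3 4 4 5; ≤3: 1 1 2 3 4 5 7 8 10; ≤4: 1 1 2 3 5 6 9 11 15; ≤5: 1 1 2 3 5 7 10 13 18; ≤6: 1 1 2 3 5 7 11 14 20; ≤7: 1 1 2 3 5 7 11 15 21. r_7(8) = 21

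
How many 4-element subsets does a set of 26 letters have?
C(26,4) = 26!/(4!×22!) = 14950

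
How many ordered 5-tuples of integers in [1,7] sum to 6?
Coefficient of x^6 in (x + x² + ... + x^7)^5. By inclusion-exclusion on dice exceeding 7: Σ_j (-1)^j C(5,j)·C(6-1-7j, 4) = C(5,0)·C(5,4) = 1·5 = 5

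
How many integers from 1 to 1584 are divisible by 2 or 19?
⌊1584/2⌋ + ⌊1584/19⌋ - ⌊1584/38⌋ = 792 + 83 - 41 = 834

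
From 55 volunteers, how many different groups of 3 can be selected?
C(55,3) = 55!/(3!×52!) = 26235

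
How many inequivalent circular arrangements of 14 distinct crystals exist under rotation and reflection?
(14-1)!/2 = 6227020800/2 = 3113510400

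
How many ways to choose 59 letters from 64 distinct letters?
C(64,59) = 64!/(59!×5!) = 7624512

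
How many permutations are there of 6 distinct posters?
6! = 720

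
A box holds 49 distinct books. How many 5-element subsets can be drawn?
C(49,5) = 49!/(5!×44!) = 1906884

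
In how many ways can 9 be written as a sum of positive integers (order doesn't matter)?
Pentagonal recurrence p(n) = p(n-1) + p(n-2) - p(n-5) - p(n-7) + p(n-12) + p(n-15) - ... gives p(0..8) = 1, 1, 2, 3, 5, 7, 11, 15, 22. p(9) = p(8) + p(7) - p(4) - p(2) = 22 + 15 - 5 - 2 = 30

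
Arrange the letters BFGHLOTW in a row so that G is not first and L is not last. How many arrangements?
By inclusion-exclusion: 8! - 2×(8-1)! + (8-2)! = 40320 - 10080 + 720 = 30960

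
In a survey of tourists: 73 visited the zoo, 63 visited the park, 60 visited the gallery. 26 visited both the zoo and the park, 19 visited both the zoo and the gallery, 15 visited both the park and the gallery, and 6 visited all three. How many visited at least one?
|A∪B∪C| = 73+63+60-26-19-15+6 = 142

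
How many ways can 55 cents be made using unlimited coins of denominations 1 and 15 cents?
Coefficient of x^55 in 1/(1-x^1) · 1/(1-x^15). Use j coins of 15 for j = 0..⌊55/15⌋ = 3, the rest in 1s: 3 + 1 = 4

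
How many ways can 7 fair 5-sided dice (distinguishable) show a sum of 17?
Coefficient of x^17 in (x + x² + ... + x^5)^7. By inclusion-exclusion on dice exceeding 5: Σ_j (-1)^j C(7,j)·C(17-1-5j, 6) = C(7,0)·C(16,6) - C(7,1)·C(11,6) + C(7,2)·C(6,6) = 1·8008 - 7·462 + 21·1 = 4795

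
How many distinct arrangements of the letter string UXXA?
4! / (1! × 2! × 1!) = 12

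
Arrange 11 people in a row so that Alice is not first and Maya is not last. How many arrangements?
By inclusion-exclusion: 11! - 2×(11-1)! + (11-2)! = 39916800 - 7257600 + 362880 = 33022080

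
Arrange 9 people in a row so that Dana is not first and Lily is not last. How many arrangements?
By inclusion-exclusion: 9! - 2×(9-1)! + (9-2)! = 362880 - 80640 + 5040 = 287280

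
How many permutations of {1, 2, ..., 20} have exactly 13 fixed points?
Choose the 13 fixed points C(20,13) = 77520, derange the rest: !7 = Σ_{j=0}^{7} (-1)^j·7!/j! = 5040 - 5040 + 2520 - 840 + 210 - 42 + 7 - 1 = 1854. Product = 77520 × 1854 = 143722080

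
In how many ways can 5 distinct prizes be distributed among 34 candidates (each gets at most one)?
P(34,5) = 34!/(34-5)! = 33390720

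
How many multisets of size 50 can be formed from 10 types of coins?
C(50+10-1, 10-1) = C(59, 9) = 12565671261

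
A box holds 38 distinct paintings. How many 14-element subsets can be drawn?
C(38,14) = 38!/(14!×24!) = 9669554100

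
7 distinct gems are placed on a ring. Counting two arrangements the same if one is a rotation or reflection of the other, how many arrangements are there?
(7-1)!/2 = 720/2 = 360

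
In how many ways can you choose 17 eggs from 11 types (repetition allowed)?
C(17+11-1, 11-1) = C(27, 10) = 8436285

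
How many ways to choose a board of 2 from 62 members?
C(62,2) = 62!/(2!×60!) = 1891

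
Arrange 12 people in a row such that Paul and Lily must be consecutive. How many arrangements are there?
Treat the 2 as one block: (12-2+1)! × 2! = 39916800 × 2 = 79833600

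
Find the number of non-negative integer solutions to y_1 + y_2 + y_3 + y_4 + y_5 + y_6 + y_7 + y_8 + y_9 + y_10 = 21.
C(21+10-1, 10-1) = C(30, 9) = 14307150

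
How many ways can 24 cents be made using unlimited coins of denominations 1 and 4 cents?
Coefficient of x^24 in 1/(1-x^1) · 1/(1-x^4). Use j coins of 4 for j = 0..⌊24/4⌋ = 6, the rest in 1s: 6 + 1 = 7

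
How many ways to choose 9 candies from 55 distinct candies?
C(55,9) = 55!/(9!×46!) = 6358402050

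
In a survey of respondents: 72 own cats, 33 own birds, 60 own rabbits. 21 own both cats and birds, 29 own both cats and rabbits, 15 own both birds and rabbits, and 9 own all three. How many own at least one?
|A∪B∪C| = 72+33+60-21-29-15+9 = 109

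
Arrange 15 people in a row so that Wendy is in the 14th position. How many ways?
Fix one position: (15-1)! = 87178291200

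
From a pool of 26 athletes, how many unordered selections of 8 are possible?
C(26,8) = 26!/(8!×18!) = 1562275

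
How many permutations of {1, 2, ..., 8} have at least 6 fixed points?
Exactly j fixed points: C(8,j)·!(8-j); sum over j ≥ 6 (derangement numbers via !m = (m-1)·(!(m-1) + !(m-2)): !0..!2 = 1, 0, 1). Σ_{j=6}^{8} C(8,j)·!(8-j) = C(8,6)·!2 + C(8,7)·!1 + C(8,8)·!0 = 28·1 + 8·0 + 1·1 = 29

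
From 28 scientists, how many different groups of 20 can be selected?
C(28,20) = 28!/(20!×8!) = 3108105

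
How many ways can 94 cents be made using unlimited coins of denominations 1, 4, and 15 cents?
Coefficient of x^94 in 1/(1-x^1) · 1/(1-x^4) · 1/(1-x^15). Case on j = number of 15-cent coins (j = 0..6); remainder r = 94 - 15j is made from {1,4} in ⌊r/4⌋+1 ways. r = 94, 79, 64, 49, 34, 19, 4 → 24 + 20 + 17 + 13 + 9 + 5 + 2 = 90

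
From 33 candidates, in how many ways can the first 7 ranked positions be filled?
P(33,7) = 33!/(33-7)! = 21531121920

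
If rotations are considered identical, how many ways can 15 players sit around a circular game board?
Circular: fix one position, arrange the rest. (15-1)! = 87178291200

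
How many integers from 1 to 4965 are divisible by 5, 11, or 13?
⌊4965/5⌋+⌊4965/11⌋+⌊4965/13⌋ - ⌊4965/55⌋-⌊4965/65⌋-⌊4965/143⌋ + ⌊4965/715⌋ = 993+451+381 - 90-76-34 + 6 = 1631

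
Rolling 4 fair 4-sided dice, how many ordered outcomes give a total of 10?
Coefficient of x^10 in (x + x² + ... + x^4)^4. By inclusion-exclusion on dice exceeding 4: Σ_j (-1)^j C(4,j)·C(10-1-4j, 3) = C(4,0)·C(9,3) - C(4,1)·C(5,3) = 1·84 - 4·10 = 44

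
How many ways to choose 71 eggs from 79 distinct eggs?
C(79,71) = 79!/(71!×8!) = 26088783435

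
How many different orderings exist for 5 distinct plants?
5! = 120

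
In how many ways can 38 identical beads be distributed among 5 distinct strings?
C(38+5-1, 5-1) = C(42, 4) = 111930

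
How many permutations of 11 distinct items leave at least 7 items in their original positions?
Exactly j fixed points: C(11,j)·!(11-j); sum over j ≥ 7 (derangement numbers via !m = (m-1)·(!(m-1) + !(m-2)): !0..!4 = 1, 0, 1, 2, 9). Σ_{j=7}^{11} C(11,j)·!(11-j) = C(11,7)·!4 + C(11,8)·!3 + C(11,9)·!2 + C(11,10)·!1 + C(11,11)·!0 = 330·9 + 165·2 + 55·1 + 11·0 + 1·1 = 3356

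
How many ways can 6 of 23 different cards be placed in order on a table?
P(23,6) = 23!/(23-6)! = 72681840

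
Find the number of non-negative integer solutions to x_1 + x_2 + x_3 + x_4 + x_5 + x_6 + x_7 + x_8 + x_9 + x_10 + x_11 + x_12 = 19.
C(19+12-1, 12-1) = C(30, 11) = 54627300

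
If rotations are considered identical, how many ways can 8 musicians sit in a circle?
Circular: fix one position, arrange the rest. (8-1)! = 5040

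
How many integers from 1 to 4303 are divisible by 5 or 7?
⌊4303/5⌋ + ⌊4303/7⌋ - ⌊4303/35⌋ = 860 + 614 - 122 = 1352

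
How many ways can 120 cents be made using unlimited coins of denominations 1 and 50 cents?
Coefficient of x^120 in 1/(1-x^1) · 1/(1-x^50). Use j coins of 50 for j = 0..⌊120/50⌋ = 2, the rest in 1s: 2 + 1 = 3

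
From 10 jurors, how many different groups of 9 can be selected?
C(10,9) = 10!/(9!×1!) = 10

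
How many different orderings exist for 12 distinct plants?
12! = 479001600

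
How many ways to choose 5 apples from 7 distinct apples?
C(7,5) = 7!/(5!×2!) = 21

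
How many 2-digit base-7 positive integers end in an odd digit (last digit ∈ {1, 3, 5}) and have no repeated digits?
Last∈{1,3,5}. Last=0: 0. Last nonzero: 3×5×P(5,0) = 15. Total = 15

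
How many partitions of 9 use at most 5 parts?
By conjugation, equals partitions of 9 into parts ≤ 5. Let r_j(i) = number of partitions of i into parts ≤ j, for i = 0..9. r_1(i) = 1 for all i; r_j(i) = r_{j-1}(i) + r_j(i-j). Rows j = 2..5: ≤2: 1 1 2 2 3 3 4 4 5 5; ≤3: 1 1 2 3 4 5 7 8 10 12; ≤4: 1 1 2 3 5 6 9 11 15 18; ≤5: 1 1 2 3 5 7 10 13 18 23. r_5(9) = 23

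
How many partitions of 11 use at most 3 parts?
By conjugation, equals partitions of 11 into parts ≤ 3. Let r_j(i) = number of partitions of i into parts ≤ j, for i = 0..11. r_1(i) = 1 for all i; r_j(i) = r_{j-1}(i) + r_j(i-j). Rows j = 2..3: ≤2: 1 1 2 2 3 3 4 4 5 5 6 6; ≤3: 1 1 2 3 4 5 7 8 10 12 14 16. r_3(11) = 16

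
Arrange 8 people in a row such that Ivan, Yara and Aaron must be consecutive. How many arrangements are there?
Treat the 3 as one block: (8-3+1)! × 3! = 720 × 6 = 4320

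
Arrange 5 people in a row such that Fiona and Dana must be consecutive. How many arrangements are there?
Treat the 2 as one block: (5-2+1)! × 2! = 24 × 2 = 48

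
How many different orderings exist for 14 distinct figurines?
14! = 87178291200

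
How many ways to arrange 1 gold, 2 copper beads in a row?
3! / (1! × 2!) = 3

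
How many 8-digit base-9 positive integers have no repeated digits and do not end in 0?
Last digit: 8 nonzero choices. First digit: 7 (nonzero, ≠last). Middle 6: P(7,6) = 5040. Total = 282240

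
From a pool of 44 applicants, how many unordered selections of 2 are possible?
C(44,2) = 44!/(2!×42!) = 946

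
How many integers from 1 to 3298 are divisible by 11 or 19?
⌊3298/11⌋ + ⌊3298/19⌋ - ⌊3298/209⌋ = 299 + 173 - 15 = 457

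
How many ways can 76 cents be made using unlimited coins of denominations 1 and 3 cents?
Coefficient of x^76 in 1/(1-x^1) · 1/(1-x^3). Use j coins of 3 for j = 0..⌊76/3⌋ = 25, the rest in 1s: 25 + 1 = 26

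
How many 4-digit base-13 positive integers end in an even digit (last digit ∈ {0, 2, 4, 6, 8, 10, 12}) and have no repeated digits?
Last∈{0,2,4,6,8,10,12}. Last=0: 1320. Last nonzero: 6×11×P(11,2) = 7260. Total = 8580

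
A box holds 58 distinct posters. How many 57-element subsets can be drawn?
C(58,57) = 58!/(57!×1!) = 58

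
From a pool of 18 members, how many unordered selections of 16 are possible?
C(18,16) = 18!/(16!×2!) = 153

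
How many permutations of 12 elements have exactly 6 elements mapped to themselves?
Choose the 6 fixed points C(12,6) = 924, derange the rest: !6 = Σ_{j=0}^{6} (-1)^j·6!/j! = 720 - 720 + 360 - 120 + 30 - 6 + 1 = 265. Product = 924 × 265 = 244860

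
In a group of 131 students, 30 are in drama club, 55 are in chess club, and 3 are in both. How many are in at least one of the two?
|A∪B| = |A| + |B| - |A∩B| = 30 + 55 - 3 = 82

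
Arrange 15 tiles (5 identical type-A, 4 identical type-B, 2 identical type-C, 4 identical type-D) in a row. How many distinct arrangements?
15! / (5! × 4! × 2! × 4!) = 9459450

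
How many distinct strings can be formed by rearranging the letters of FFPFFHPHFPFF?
12! / (7! × 3! × 2!) = 7920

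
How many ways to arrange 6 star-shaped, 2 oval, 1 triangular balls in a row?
9! / (6! × 2! × 1!) = 252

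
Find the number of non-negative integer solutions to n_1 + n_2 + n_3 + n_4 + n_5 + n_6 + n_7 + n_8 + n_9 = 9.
C(9+9-1, 9-1) = C(17, 8) = 24310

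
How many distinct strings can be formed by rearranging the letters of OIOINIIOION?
11! / (2! × 5! × 4!) = 6930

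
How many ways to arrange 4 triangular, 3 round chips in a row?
7! / (4! × 3!) = 35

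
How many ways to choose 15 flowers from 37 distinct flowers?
C(37,15) = 37!/(15!×22!) = 9364199760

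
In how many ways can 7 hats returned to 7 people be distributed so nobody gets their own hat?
!7 = Σ_{j=0}^{7} (-1)^j·7!/j! = 5040 - 5040 + 2520 - 840 + 210 - 42 + 7 - 1 = 1854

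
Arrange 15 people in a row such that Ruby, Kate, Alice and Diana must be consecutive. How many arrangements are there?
Treat the 4 as one block: (15-4+1)! × 4! = 479001600 × 24 = 11496038400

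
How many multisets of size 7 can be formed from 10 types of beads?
C(7+10-1, 10-1) = C(16, 9) = 11440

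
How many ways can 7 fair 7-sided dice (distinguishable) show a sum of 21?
Coefficient of x^21 in (x + x² + ... + x^7)^7. By inclusion-exclusion on dice exceeding 7: Σ_j (-1)^j C(7,j)·C(21-1-7j, 6) = C(7,0)·C(20,6) - C(7,1)·C(13,6) + C(7,2)·C(6,6) = 1·38760 - 7·1716 + 21·1 = 26769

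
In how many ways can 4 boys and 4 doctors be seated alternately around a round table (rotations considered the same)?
Fix one of the boys: (4-1)! ways for the remaining boys, × 4! ways for the doctors = 6 × 24 = 144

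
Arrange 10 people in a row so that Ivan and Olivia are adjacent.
Treat as block: (10-1)! × 2! = 362880 × 2 = 725760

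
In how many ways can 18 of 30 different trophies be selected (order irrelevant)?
C(30,18) = 30!/(18!×12!) = 86493225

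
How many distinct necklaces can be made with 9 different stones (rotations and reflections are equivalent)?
(9-1)!/2 = 40320/2 = 20160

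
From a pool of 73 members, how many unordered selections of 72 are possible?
C(73,72) = 73!/(72!×1!) = 73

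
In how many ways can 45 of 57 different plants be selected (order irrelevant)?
C(57,45) = 57!/(45!×12!) = 707285522580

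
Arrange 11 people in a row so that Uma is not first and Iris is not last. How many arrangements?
By inclusion-exclusion: 11! - 2×(11-1)! + (11-2)! = 39916800 - 7257600 + 362880 = 33022080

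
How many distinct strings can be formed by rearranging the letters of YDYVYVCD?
8! / (2! × 2! × 3! × 1!) = 1680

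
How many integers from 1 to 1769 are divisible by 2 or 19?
⌊1769/2⌋ + ⌊1769/19⌋ - ⌊1769/38⌋ = 884 + 93 - 46 = 931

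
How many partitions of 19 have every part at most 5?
Let r_j(i) = number of partitions of i into parts ≤ j, for i = 0..19. r_1(i) = 1 for all i; r_j(i) = r_{j-1}(i) + r_j(i-j). Rows j = 2..5: ≤2: 1 1 2 2 3 3 4 4 5 5 6 6 7 7 8 8 9 9 10 10; ≤3: 1 1 2 3 4 5 7 8 10 12 14 16 19 21 24 27 30 33 37 40; ≤4: 1 1 2 3 5 6 9 11 15 18 23 27 34 39 47 54 64 72 84 94; ≤5: 1 1 2 3 5 7 10 13 18 23 30 37 47 57 70 84 101 119 141 164. r_5(19) = 164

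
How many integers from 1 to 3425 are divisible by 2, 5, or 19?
⌊3425/2⌋+⌊3425/5⌋+⌊3425/19⌋ - ⌊3425/10⌋-⌊3425/38⌋-⌊3425/95⌋ + ⌊3425/190⌋ = 1712+685+180 - 342-90-36 + 18 = 2127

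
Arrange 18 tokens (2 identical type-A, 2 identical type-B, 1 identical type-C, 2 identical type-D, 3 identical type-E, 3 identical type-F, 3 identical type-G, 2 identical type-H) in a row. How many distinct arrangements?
18! / (2! × 2! × 1! × 2! × 3! × 3! × 3! × 2!) = 1852538688000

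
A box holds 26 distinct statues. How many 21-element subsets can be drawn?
C(26,21) = 26!/(21!×5!) = 65780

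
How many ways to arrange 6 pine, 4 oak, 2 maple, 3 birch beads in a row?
15! / (6! × 4! × 2! × 3!) = 6306300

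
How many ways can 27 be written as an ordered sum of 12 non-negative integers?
C(27+12-1, 12-1) = C(38, 11) = 1203322288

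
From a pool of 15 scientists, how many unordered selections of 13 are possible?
C(15,13) = 15!/(13!×2!) = 105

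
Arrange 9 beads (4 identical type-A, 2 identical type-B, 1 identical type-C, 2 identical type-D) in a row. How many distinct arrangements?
9! / (4! × 2! × 1! × 2!) = 3780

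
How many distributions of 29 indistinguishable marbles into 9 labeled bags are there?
C(29+9-1, 9-1) = C(37, 8) = 38608020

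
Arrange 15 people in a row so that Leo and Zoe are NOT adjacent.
Total - adjacent = 15! - (15-1)!×2 = 1307674368000 - 174356582400 = 1133317785600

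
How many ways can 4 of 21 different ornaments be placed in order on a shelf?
P(21,4) = 21!/(21-4)! = 143640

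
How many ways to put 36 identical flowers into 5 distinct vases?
C(36+5-1, 5-1) = C(40, 4) = 91390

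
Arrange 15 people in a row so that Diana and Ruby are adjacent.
Treat as block: (15-1)! × 2! = 87178291200 × 2 = 174356582400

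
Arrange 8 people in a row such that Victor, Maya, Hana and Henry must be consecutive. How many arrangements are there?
Treat the 4 as one block: (8-4+1)! × 4! = 120 × 24 = 2880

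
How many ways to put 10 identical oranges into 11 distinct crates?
C(10+11-1, 11-1) = C(20, 10) = 184756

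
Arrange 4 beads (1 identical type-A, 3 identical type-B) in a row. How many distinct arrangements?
4! / (1! × 3!) = 4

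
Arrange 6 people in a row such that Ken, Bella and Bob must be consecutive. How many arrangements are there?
Treat the 3 as one block: (6-3+1)! × 3! = 24 × 6 = 144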